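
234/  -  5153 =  - 234/5153 = - 0.05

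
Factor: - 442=-2^1 * 13^1*17^1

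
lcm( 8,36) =72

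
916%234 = 214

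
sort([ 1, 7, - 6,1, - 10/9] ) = [  -  6, - 10/9,1, 1 , 7]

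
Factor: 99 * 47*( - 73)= - 3^2 * 11^1*47^1*73^1 = - 339669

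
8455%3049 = 2357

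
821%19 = 4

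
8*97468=779744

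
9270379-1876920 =7393459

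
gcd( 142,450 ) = 2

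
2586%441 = 381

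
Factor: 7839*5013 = 39296907 = 3^4*13^1 * 67^1*557^1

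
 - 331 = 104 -435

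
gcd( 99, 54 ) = 9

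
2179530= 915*2382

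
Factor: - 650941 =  - 37^1 * 73^1*241^1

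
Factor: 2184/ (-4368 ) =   -  1/2 = - 2^( - 1)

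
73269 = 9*8141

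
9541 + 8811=18352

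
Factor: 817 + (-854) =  -37^1 = - 37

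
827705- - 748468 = 1576173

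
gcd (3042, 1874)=2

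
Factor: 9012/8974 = 4506/4487 =2^1*3^1 * 7^( - 1)*641^ (-1 )*751^1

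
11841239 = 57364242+-45523003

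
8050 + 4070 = 12120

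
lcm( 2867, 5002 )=235094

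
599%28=11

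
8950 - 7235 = 1715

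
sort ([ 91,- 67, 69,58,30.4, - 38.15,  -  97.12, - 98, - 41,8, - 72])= [ - 98, - 97.12 , - 72, - 67, - 41, -38.15 , 8,30.4, 58,69,91] 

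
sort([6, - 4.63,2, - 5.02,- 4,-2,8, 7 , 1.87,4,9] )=[ - 5.02,-4.63, - 4,  -  2, 1.87, 2, 4, 6, 7,8 , 9]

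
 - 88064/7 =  - 88064/7 = -12580.57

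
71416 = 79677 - 8261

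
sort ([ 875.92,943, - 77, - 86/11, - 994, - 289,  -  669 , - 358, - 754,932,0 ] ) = [-994,  -  754 , - 669,-358,-289, - 77, - 86/11, 0, 875.92, 932,  943]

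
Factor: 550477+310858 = 861335 = 5^1*31^1*5557^1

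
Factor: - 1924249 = -23^1*83663^1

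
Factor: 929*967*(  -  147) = -3^1*7^2* 929^1 * 967^1 = - 132056421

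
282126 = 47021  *6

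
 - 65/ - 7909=65/7909 = 0.01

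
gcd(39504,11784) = 24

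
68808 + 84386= 153194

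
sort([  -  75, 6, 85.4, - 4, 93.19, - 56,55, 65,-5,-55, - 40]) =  [ - 75, - 56, - 55, - 40, - 5, - 4,6, 55,65,85.4,93.19] 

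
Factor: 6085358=2^1 * 19^1*160141^1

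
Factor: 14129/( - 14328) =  - 2^ ( - 3) * 3^( - 2 )*71^1 =- 71/72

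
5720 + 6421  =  12141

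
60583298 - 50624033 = 9959265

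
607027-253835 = 353192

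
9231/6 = 1538 + 1/2= 1538.50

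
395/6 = 65 + 5/6 = 65.83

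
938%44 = 14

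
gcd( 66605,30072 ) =7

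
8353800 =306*27300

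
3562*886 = 3155932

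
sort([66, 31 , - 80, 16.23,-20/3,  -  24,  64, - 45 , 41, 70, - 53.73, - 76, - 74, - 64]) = [- 80, - 76, - 74, - 64, - 53.73, - 45, - 24, - 20/3,16.23,31, 41,64,66, 70]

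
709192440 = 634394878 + 74797562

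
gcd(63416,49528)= 8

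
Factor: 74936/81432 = 323/351=3^ ( - 3 )*13^(-1)*17^1*19^1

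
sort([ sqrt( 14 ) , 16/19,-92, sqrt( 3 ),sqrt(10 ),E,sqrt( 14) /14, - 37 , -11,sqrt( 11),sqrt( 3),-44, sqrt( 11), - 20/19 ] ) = [ - 92, - 44,  -  37, - 11, - 20/19,sqrt (14 ) /14,  16/19,  sqrt( 3 ),sqrt(3),E,sqrt( 10),sqrt(11) , sqrt( 11), sqrt( 14)] 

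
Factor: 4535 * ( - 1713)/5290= - 2^(-1 ) * 3^1*23^(-2) *571^1*907^1 = - 1553691/1058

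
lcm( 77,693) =693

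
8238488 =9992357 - 1753869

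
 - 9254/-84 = 661/6 = 110.17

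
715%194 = 133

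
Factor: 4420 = 2^2*5^1*13^1*17^1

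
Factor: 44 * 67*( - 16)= - 2^6*11^1*67^1  =  -47168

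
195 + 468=663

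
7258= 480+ 6778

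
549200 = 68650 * 8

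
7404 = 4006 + 3398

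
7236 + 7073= 14309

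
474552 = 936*507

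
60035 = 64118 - 4083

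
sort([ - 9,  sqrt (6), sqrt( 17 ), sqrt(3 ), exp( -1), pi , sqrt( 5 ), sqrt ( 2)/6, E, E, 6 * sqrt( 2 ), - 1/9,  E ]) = [ - 9 ,  -  1/9,  sqrt( 2 )/6,  exp(  -  1), sqrt( 3 ), sqrt(5 ),  sqrt(6 ),E, E, E,pi,sqrt (17), 6*sqrt(2)] 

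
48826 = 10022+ 38804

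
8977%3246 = 2485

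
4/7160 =1/1790  =  0.00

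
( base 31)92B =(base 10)8722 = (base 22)i0a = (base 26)cnc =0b10001000010010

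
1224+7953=9177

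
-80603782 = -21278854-59324928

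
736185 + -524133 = 212052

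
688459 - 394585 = 293874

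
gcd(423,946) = 1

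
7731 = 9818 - 2087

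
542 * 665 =360430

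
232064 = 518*448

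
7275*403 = 2931825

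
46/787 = 46/787 =0.06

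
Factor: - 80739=-3^2*8971^1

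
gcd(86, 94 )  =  2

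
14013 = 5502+8511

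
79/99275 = 79/99275 = 0.00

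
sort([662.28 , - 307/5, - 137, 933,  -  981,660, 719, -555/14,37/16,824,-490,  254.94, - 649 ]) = [-981, - 649,-490 , - 137, - 307/5, - 555/14,37/16, 254.94,  660, 662.28, 719, 824, 933 ] 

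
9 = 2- -7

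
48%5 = 3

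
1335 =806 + 529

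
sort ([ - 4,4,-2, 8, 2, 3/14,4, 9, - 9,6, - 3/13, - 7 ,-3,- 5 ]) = [-9, - 7, - 5,  -  4, - 3,- 2, - 3/13,3/14,2,4, 4,6, 8, 9]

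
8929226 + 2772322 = 11701548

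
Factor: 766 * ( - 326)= - 249716 = - 2^2 *163^1*383^1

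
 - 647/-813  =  647/813 = 0.80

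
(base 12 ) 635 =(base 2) 1110001001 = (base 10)905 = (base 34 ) ql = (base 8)1611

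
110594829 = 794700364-684105535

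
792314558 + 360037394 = 1152351952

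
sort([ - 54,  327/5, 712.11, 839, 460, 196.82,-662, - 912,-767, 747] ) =[-912, - 767,-662 , - 54,327/5, 196.82, 460, 712.11,747,839 ]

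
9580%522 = 184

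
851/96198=851/96198 =0.01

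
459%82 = 49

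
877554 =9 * 97506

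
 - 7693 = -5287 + - 2406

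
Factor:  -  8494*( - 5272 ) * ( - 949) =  - 42496569232 = -2^4*13^1*31^1* 73^1  *137^1 * 659^1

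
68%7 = 5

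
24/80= 3/10 = 0.30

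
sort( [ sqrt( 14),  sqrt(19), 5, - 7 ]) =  [ - 7, sqrt ( 14 ),sqrt(19 ),5 ]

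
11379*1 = 11379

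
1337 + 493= 1830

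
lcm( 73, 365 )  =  365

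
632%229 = 174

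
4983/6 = 1661/2 = 830.50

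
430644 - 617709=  - 187065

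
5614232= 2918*1924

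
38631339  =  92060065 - 53428726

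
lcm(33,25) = 825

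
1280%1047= 233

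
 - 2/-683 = 2/683 = 0.00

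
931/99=9 + 40/99 = 9.40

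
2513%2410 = 103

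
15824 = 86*184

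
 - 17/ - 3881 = 17/3881=0.00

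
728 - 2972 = - 2244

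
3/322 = 3/322=0.01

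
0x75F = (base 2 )11101011111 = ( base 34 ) 1lh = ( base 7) 5334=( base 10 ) 1887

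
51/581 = 51/581 =0.09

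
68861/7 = 9837 + 2/7 = 9837.29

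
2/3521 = 2/3521=0.00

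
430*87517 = 37632310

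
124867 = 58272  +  66595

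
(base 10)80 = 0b1010000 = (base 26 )32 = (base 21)3H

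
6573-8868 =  - 2295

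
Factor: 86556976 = 2^4*11^1*73^1*6737^1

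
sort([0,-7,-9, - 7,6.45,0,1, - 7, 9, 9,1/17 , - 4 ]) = [ - 9, - 7, - 7, - 7 , - 4,0, 0, 1/17,1,6.45 , 9,9] 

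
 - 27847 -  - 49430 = 21583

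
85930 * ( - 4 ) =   -  343720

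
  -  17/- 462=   17/462 = 0.04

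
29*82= 2378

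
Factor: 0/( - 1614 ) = 0 = 0^1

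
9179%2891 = 506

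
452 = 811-359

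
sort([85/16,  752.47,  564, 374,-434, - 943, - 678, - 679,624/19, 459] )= [-943, - 679,  -  678 , - 434, 85/16,  624/19,374,459, 564 , 752.47 ] 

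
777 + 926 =1703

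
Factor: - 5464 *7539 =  - 41193096 = -2^3*3^1*7^1*359^1*683^1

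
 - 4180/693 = - 7+61/63 = - 6.03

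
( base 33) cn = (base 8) 643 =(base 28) er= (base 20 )10J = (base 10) 419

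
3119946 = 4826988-1707042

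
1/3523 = 1/3523 = 0.00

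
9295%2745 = 1060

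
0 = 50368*0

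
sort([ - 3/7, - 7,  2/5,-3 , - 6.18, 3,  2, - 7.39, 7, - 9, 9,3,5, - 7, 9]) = [ - 9, - 7.39,-7,-7, - 6.18, - 3, - 3/7, 2/5, 2 , 3 , 3, 5,7,9 , 9]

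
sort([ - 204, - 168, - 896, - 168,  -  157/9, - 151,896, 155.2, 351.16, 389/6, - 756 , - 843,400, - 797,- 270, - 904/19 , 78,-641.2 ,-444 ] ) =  [ - 896, - 843, - 797, -756 ,-641.2, - 444,  -  270, - 204, - 168,  -  168, - 151, - 904/19, - 157/9,389/6, 78, 155.2, 351.16, 400,896 ]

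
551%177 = 20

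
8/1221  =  8/1221 = 0.01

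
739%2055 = 739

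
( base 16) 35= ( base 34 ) 1j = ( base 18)2h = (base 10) 53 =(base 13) 41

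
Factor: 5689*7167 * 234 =9540896742 = 2^1*3^3*13^1*2389^1* 5689^1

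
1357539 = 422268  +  935271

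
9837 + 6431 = 16268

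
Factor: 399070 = 2^1*5^1*7^1*5701^1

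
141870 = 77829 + 64041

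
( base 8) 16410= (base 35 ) 62c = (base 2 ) 1110100001000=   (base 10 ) 7432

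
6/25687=6/25687 = 0.00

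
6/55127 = 6/55127=0.00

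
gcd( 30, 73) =1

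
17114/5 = 17114/5 = 3422.80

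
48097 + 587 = 48684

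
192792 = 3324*58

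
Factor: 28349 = 28349^1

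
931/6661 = 931/6661 = 0.14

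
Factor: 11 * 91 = 1001 = 7^1*11^1*13^1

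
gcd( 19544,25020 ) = 4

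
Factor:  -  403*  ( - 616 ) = 2^3*7^1*11^1*13^1*31^1 = 248248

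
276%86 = 18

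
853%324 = 205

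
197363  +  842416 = 1039779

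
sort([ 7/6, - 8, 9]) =[ - 8,7/6 , 9]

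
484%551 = 484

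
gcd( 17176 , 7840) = 8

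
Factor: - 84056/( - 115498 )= 532/731 = 2^2*7^1*17^( - 1 ) * 19^1*43^( - 1)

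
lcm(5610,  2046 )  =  173910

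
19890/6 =3315 = 3315.00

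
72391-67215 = 5176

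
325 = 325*1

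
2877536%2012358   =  865178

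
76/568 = 19/142 = 0.13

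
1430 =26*55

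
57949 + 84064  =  142013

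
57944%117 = 29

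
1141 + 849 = 1990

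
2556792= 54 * 47348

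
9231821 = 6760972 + 2470849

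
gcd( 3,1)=1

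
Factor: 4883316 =2^2*3^1*373^1*1091^1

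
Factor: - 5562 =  - 2^1*3^3*103^1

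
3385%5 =0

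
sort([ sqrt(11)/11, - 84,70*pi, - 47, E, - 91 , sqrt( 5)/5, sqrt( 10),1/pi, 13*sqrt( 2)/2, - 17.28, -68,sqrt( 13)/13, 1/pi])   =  [ - 91, - 84, - 68,-47,-17.28, sqrt( 13)/13,  sqrt( 11 ) /11 , 1/pi , 1/pi,sqrt( 5) /5,E , sqrt ( 10 ), 13*sqrt ( 2)/2, 70*pi ]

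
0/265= 0 = 0.00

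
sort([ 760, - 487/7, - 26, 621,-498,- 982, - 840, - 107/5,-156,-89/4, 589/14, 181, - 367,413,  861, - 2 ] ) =[-982, - 840 ,  -  498, - 367, - 156, - 487/7, - 26, - 89/4, - 107/5, - 2,  589/14,181, 413,  621, 760, 861]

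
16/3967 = 16/3967=0.00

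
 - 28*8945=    - 250460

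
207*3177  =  657639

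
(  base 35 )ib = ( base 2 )1010000001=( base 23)14k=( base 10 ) 641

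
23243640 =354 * 65660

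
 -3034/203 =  - 15 + 11/203 = - 14.95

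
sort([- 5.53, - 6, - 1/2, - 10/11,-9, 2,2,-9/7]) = [ - 9,  -  6,-5.53, - 9/7, - 10/11, - 1/2 , 2,2]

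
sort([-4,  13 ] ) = [ - 4  ,  13 ] 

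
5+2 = 7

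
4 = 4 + 0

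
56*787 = 44072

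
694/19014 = 347/9507=0.04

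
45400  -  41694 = 3706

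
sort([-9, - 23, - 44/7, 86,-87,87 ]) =[ - 87, - 23, - 9,-44/7, 86,87]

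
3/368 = 3/368=0.01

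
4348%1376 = 220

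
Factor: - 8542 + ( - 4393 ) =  - 5^1*13^1*199^1 = - 12935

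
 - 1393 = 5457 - 6850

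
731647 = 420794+310853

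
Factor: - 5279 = -5279^1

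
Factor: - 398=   -  2^1*199^1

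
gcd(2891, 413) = 413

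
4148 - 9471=  -  5323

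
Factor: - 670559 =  - 670559^1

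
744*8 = 5952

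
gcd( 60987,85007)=1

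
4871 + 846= 5717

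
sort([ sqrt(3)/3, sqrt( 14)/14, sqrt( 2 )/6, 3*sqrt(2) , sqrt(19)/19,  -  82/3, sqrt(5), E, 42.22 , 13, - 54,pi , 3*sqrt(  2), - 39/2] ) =[  -  54,  -  82/3,  -  39/2 , sqrt(19)/19, sqrt( 2)/6, sqrt( 14) /14,sqrt (3 )/3,sqrt( 5),E, pi, 3*sqrt(2),3 * sqrt(2), 13,  42.22]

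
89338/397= 89338/397 = 225.03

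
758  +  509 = 1267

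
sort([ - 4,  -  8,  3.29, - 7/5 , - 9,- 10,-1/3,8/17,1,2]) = [-10, - 9, - 8, - 4,-7/5,-1/3,8/17,  1, 2,3.29] 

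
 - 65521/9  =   - 65521/9 = - 7280.11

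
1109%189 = 164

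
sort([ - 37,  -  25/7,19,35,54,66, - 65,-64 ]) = [-65,  -  64, - 37,  -  25/7,19, 35,54, 66] 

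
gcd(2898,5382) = 414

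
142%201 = 142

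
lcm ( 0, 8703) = 0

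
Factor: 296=2^3*37^1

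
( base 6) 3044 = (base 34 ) JU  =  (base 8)1244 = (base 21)1B4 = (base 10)676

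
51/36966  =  17/12322=0.00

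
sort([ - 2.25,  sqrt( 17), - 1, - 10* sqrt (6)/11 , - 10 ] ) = [ - 10, - 2.25,-10 * sqrt ( 6)/11, - 1,sqrt ( 17)]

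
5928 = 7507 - 1579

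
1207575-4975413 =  - 3767838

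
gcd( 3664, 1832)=1832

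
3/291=1/97  =  0.01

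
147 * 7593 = 1116171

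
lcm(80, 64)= 320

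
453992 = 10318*44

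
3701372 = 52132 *71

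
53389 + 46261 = 99650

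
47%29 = 18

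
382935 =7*54705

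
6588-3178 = 3410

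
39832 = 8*4979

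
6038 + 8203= 14241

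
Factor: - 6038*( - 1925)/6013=2^1*5^2*11^1*859^(  -  1)*3019^1 = 1660450/859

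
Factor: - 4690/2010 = -3^( - 1 )*7^1= -7/3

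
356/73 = 4+64/73 = 4.88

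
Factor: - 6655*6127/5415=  - 8155037/1083 = -3^(-1 )*11^4*19^( - 2 )* 557^1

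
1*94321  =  94321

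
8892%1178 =646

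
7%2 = 1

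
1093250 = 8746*125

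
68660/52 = 17165/13 = 1320.38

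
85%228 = 85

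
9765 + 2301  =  12066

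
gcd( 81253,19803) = 1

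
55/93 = 55/93 = 0.59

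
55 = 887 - 832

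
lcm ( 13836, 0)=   0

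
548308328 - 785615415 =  - 237307087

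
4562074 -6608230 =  - 2046156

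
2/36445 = 2/36445=0.00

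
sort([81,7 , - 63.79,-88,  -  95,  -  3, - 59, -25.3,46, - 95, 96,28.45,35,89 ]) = [ - 95, - 95, - 88,  -  63.79, - 59, - 25.3, - 3, 7,28.45, 35,46, 81, 89, 96 ]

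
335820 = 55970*6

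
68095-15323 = 52772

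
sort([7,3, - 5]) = [- 5, 3,7 ] 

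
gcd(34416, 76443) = 3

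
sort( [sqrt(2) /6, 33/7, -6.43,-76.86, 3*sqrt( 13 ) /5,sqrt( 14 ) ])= [ -76.86, - 6.43, sqrt( 2)/6, 3 * sqrt( 13)/5, sqrt(14 ),33/7]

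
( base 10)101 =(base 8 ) 145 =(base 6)245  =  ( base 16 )65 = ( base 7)203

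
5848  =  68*86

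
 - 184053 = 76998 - 261051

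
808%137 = 123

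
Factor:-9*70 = - 630 = -  2^1*3^2*5^1*7^1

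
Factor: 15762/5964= 37/14 =2^(-1)*7^( - 1)*37^1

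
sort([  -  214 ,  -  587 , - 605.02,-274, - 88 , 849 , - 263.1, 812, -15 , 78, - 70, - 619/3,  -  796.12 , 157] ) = [-796.12,-605.02,  -  587, - 274, -263.1, - 214, - 619/3, - 88, -70 ,  -  15,78, 157, 812,849] 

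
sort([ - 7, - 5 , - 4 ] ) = [  -  7, - 5,  -  4]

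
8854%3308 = 2238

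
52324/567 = 92 + 160/567 = 92.28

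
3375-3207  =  168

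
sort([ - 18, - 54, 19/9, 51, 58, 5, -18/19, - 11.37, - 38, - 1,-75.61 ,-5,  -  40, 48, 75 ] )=[ - 75.61, - 54, - 40, - 38, - 18, - 11.37, -5,-1, - 18/19, 19/9,5, 48,51, 58, 75] 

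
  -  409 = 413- 822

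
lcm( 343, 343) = 343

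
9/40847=9/40847 = 0.00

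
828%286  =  256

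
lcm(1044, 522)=1044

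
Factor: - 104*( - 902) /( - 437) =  - 93808/437 = - 2^4*11^1*13^1*19^(  -  1 ) * 23^( - 1)*41^1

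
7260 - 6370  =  890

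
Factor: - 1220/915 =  - 4/3 = - 2^2*3^( - 1) 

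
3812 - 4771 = - 959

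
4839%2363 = 113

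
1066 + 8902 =9968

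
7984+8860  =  16844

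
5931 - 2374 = 3557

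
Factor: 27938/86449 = 2^1*11^ ( - 1 )*29^( - 1)* 61^1*229^1*271^ ( - 1 )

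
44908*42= 1886136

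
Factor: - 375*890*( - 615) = 205256250 = 2^1*3^2*5^5*41^1*89^1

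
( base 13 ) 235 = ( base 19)112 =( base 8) 576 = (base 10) 382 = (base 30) CM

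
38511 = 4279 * 9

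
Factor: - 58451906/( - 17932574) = 29225953/8966287= 11^( - 1)*739^( - 1)* 1103^(- 1)*2521^1*11593^1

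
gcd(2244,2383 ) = 1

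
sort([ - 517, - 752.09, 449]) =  [ - 752.09, - 517, 449] 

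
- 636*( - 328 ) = 208608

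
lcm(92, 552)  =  552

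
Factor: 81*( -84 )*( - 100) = 680400 =2^4*3^5* 5^2*7^1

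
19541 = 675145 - 655604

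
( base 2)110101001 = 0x1a9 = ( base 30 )e5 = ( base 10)425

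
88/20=4 + 2/5 = 4.40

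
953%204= 137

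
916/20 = 229/5 = 45.80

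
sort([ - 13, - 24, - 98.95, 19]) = [ - 98.95,-24, - 13 , 19]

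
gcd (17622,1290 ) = 6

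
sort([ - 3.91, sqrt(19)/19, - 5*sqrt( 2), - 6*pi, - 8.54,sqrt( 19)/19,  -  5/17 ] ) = [ - 6 * pi,-8.54, - 5*sqrt( 2), - 3.91 , - 5/17,sqrt( 19)/19, sqrt(19) /19 ]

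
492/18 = 82/3 = 27.33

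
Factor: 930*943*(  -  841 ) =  - 2^1*3^1*5^1*23^1*29^2*31^1*41^1 = -737548590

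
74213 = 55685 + 18528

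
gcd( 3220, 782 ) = 46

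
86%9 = 5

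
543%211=121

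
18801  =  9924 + 8877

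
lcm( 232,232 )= 232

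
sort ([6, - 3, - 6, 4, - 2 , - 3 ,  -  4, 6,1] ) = [ - 6, - 4 , - 3, - 3, - 2, 1,4, 6, 6 ]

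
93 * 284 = 26412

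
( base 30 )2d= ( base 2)1001001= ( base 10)73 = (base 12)61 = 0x49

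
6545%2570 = 1405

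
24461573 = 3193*7661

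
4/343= 4/343 =0.01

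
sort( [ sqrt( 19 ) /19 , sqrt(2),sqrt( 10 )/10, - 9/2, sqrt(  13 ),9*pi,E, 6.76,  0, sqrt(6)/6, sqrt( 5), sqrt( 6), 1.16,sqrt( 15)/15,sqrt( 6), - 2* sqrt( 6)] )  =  [ - 2*sqrt(6), - 9/2,  0, sqrt( 19)/19, sqrt( 15 ) /15, sqrt( 10 ) /10,sqrt(6 ) /6,1.16, sqrt(2 ),sqrt(5 ), sqrt( 6 ), sqrt( 6 ) , E, sqrt( 13 ) , 6.76, 9 * pi ]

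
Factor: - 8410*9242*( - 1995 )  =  155061813900 = 2^2*3^1 * 5^2 * 7^1*19^1*29^2*4621^1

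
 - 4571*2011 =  - 9192281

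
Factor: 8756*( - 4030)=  - 35286680=- 2^3*5^1*11^1*13^1*31^1*199^1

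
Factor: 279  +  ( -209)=2^1*5^1 * 7^1 =70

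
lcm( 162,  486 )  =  486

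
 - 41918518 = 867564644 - 909483162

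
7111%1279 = 716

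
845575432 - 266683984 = 578891448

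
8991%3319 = 2353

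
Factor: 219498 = 2^1*3^1*36583^1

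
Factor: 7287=3^1*7^1*347^1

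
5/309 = 5/309=0.02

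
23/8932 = 23/8932 = 0.00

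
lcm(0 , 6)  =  0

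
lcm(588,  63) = 1764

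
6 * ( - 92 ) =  - 552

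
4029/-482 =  - 4029/482 = - 8.36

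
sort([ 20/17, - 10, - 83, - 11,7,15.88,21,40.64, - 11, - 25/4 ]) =[ - 83, - 11, - 11 , - 10,-25/4,20/17, 7,15.88,21,40.64] 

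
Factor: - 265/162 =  - 2^ (- 1)*3^(-4 )*5^1 * 53^1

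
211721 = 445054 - 233333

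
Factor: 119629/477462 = 2^( - 1)*3^( - 1 )*151^( - 1)*227^1 = 227/906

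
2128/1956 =532/489=   1.09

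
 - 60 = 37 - 97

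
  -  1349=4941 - 6290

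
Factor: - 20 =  - 2^2*5^1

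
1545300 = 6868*225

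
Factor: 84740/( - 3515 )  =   -892/37 = -2^2*37^ ( - 1) *223^1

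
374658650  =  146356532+228302118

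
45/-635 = -9/127= - 0.07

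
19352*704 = 13623808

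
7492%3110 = 1272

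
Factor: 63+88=151 = 151^1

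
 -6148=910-7058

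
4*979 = 3916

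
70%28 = 14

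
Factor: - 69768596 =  - 2^2*17442149^1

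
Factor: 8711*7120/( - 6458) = -31011160/3229 =-2^3*5^1*31^1 * 89^1*281^1 * 3229^(  -  1 )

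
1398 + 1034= 2432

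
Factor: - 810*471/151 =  - 381510/151 =-  2^1*3^5*5^1*151^(  -  1)*157^1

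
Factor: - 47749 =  - 13^1*3673^1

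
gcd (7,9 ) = 1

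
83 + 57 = 140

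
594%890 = 594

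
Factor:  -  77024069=-77024069^1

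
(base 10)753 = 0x2F1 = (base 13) 45C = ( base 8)1361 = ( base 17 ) 2A5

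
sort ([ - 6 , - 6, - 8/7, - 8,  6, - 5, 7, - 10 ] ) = [ - 10,-8, - 6,-6, - 5, - 8/7, 6, 7] 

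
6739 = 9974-3235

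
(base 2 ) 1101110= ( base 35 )35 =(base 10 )110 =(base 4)1232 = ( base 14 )7C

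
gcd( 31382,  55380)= 1846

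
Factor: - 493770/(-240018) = 755/367 = 5^1 * 151^1*367^( -1 )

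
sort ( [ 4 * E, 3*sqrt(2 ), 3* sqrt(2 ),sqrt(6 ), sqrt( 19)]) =[sqrt( 6 ),3 * sqrt (2 ),3*sqrt( 2 ),sqrt(19 ),4*E]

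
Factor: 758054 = 2^1*11^1*34457^1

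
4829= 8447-3618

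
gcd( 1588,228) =4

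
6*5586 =33516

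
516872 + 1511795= 2028667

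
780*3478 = 2712840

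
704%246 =212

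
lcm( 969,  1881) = 31977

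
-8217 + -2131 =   -  10348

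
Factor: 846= 2^1*3^2*47^1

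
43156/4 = 10789 =10789.00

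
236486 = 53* 4462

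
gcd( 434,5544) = 14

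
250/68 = 3 + 23/34 = 3.68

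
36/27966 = 6/4661 = 0.00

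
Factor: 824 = 2^3*103^1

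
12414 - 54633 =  - 42219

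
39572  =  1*39572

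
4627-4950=  -  323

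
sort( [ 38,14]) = [ 14,38]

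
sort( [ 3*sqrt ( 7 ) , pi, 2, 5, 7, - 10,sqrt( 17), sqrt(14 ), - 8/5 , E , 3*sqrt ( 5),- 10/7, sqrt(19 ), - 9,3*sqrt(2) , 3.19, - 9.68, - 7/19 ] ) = [-10, - 9.68, - 9,-8/5, - 10/7, - 7/19, 2, E,pi, 3.19, sqrt(14 ), sqrt(17),3*sqrt( 2), sqrt(19), 5, 3 * sqrt( 5),7, 3 * sqrt( 7) ] 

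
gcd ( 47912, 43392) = 904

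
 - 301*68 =-20468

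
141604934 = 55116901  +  86488033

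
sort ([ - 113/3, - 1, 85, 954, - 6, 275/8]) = [- 113/3 , - 6, - 1, 275/8, 85 , 954] 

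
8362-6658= 1704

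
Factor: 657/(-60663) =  - 3^1*277^( - 1 ) = - 3/277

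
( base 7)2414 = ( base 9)1202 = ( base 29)11n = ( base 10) 893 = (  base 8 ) 1575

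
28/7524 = 7/1881 = 0.00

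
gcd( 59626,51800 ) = 14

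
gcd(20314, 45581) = 1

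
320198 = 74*4327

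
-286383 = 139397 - 425780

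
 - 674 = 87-761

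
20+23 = 43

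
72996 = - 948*( - 77)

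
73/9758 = 73/9758  =  0.01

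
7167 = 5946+1221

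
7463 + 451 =7914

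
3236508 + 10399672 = 13636180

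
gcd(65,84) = 1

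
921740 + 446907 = 1368647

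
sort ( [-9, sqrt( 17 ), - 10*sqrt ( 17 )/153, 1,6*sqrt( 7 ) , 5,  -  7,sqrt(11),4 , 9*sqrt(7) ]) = [ - 9, - 7, - 10*sqrt( 17) /153,  1, sqrt( 11 ), 4, sqrt(17 ), 5, 6*sqrt( 7), 9*sqrt(7 )]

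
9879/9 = 3293/3 = 1097.67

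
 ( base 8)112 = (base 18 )42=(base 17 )46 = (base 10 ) 74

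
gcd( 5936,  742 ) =742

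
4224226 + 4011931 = 8236157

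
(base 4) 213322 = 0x9fa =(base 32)2fq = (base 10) 2554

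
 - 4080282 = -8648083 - -4567801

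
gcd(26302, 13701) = 1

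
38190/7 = 5455 + 5/7 =5455.71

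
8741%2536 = 1133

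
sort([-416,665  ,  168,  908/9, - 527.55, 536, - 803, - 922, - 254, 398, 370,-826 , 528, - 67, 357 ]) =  [ - 922 , - 826, - 803, - 527.55, - 416,-254,-67, 908/9, 168, 357, 370, 398, 528,536, 665 ]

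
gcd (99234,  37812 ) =6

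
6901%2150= 451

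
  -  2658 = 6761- 9419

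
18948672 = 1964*9648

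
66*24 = 1584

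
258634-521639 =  - 263005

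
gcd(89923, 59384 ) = 1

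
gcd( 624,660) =12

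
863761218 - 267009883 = 596751335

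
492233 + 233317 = 725550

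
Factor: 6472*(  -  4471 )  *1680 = -48613004160 = -2^7*3^1*5^1 * 7^1*17^1*263^1*809^1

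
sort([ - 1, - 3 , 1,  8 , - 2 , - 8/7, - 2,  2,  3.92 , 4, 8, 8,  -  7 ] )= [ -7, -3,-2  , - 2,  -  8/7, - 1, 1,2,3.92,  4,8,  8, 8]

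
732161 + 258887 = 991048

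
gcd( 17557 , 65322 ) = 1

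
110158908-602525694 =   -  492366786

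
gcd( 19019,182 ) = 91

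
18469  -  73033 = - 54564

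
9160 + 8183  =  17343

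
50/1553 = 50/1553= 0.03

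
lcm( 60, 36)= 180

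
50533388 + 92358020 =142891408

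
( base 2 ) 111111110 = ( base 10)510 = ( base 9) 626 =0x1fe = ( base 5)4020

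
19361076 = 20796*931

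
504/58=8 + 20/29 =8.69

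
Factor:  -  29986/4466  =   - 47/7 = -7^ ( - 1 )*47^1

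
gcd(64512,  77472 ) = 288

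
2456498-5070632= -2614134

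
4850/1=4850 = 4850.00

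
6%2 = 0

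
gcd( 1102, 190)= 38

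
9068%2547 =1427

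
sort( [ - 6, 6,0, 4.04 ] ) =[ - 6, 0, 4.04, 6]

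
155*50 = 7750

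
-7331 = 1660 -8991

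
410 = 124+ 286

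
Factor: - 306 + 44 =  - 2^1*131^1 = - 262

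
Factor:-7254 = -2^1*3^2 * 13^1*31^1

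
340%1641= 340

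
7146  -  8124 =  - 978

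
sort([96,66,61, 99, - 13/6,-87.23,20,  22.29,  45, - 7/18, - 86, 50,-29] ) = [ - 87.23, - 86,-29 , - 13/6,-7/18, 20, 22.29, 45, 50, 61, 66, 96,99]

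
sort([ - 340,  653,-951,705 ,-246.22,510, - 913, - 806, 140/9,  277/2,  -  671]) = [ - 951, - 913, - 806, -671,  -  340, - 246.22, 140/9, 277/2,510, 653,  705 ]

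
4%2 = 0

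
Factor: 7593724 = 2^2*1898431^1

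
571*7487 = 4275077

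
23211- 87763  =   - 64552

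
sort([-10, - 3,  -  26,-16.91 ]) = [ - 26, - 16.91, - 10, - 3 ] 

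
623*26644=16599212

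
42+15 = 57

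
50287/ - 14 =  - 3592+1/14 =- 3591.93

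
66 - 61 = 5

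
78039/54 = 8671/6 = 1445.17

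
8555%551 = 290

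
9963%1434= 1359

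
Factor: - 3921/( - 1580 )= 2^(- 2)*3^1*5^ (-1)*79^( - 1 )*1307^1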